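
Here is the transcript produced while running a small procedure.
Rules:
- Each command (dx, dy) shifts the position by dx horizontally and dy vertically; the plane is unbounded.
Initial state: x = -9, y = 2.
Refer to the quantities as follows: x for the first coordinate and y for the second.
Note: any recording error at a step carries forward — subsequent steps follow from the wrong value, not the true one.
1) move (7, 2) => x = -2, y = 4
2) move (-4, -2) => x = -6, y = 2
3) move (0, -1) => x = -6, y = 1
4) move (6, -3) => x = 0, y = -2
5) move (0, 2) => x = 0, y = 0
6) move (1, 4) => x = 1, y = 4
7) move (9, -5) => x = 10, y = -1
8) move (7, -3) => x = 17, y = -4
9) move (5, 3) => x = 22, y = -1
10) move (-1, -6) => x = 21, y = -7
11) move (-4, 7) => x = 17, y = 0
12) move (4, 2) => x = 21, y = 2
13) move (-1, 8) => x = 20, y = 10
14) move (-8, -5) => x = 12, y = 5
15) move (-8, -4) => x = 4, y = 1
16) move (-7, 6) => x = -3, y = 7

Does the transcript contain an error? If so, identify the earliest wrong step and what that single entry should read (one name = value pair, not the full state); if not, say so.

step 1: x = -9 + (7) = -2, y = 2 + (2) = 4 -> consistent with the transcript
step 2: x = -2 + (-4) = -6, y = 4 + (-2) = 2 -> checks out
step 3: x = -6 + (0) = -6, y = 2 + (-1) = 1 -> consistent with the transcript
step 4: x = -6 + (6) = 0, y = 1 + (-3) = -2 -> in agreement
step 5: x = 0 + (0) = 0, y = -2 + (2) = 0 -> checks out
step 6: x = 0 + (1) = 1, y = 0 + (4) = 4 -> consistent with the transcript
step 7: x = 1 + (9) = 10, y = 4 + (-5) = -1 -> exactly as logged
step 8: x = 10 + (7) = 17, y = -1 + (-3) = -4 -> matches
step 9: x = 17 + (5) = 22, y = -4 + (3) = -1 -> same as recorded
step 10: x = 22 + (-1) = 21, y = -1 + (-6) = -7 -> same as recorded
step 11: x = 21 + (-4) = 17, y = -7 + (7) = 0 -> no discrepancy
step 12: x = 17 + (4) = 21, y = 0 + (2) = 2 -> same as recorded
step 13: x = 21 + (-1) = 20, y = 2 + (8) = 10 -> agrees with the transcript
step 14: x = 20 + (-8) = 12, y = 10 + (-5) = 5 -> consistent with the transcript
step 15: x = 12 + (-8) = 4, y = 5 + (-4) = 1 -> matches
step 16: x = 4 + (-7) = -3, y = 1 + (6) = 7 -> verified
The whole run recomputes cleanly — no discrepancies.

no error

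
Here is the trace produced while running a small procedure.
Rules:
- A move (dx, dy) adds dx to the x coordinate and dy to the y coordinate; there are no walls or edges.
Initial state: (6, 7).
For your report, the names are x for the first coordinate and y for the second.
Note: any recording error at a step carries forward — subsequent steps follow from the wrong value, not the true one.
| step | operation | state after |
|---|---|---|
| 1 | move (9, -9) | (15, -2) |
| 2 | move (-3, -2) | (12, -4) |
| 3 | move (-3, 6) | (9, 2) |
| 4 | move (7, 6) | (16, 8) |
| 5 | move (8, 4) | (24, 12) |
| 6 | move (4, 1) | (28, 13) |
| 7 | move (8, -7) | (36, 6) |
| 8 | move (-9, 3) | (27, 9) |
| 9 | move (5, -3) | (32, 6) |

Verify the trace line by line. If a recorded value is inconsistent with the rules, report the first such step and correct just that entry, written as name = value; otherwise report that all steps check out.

Recomputing the run from the initial state:
step 1: x = 15, y = -2
step 2: x = 12, y = -4
step 3: x = 9, y = 2
step 4: x = 16, y = 8
step 5: x = 24, y = 12
step 6: x = 28, y = 13
step 7: x = 36, y = 6
step 8: x = 27, y = 9
step 9: x = 32, y = 6
This matches the trace at every step.

no error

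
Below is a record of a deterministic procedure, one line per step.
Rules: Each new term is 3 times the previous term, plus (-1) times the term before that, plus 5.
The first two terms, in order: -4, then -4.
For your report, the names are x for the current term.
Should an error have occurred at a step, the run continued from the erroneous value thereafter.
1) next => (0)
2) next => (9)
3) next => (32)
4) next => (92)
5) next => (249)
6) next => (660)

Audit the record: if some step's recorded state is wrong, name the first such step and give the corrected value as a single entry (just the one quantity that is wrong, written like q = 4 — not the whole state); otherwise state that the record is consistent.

Recomputing the run from the initial state:
step 1: x = -3
step 2: x = 0
step 3: x = 8
step 4: x = 29
step 5: x = 84
step 6: x = 228
The first disagreement with the record is at step 1, where the value should be x = -3.

step 1, x = -3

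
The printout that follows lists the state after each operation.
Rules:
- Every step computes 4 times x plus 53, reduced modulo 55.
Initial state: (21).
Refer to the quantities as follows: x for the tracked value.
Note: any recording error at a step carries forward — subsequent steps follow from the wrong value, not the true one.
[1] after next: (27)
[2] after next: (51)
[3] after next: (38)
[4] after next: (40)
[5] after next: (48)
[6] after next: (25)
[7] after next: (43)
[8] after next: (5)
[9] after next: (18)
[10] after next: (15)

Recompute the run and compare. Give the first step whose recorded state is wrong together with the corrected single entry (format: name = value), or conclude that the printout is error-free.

Step 1: x = (4*21 + 53) mod 55 = 27 — verified.
Step 2: x = (4*27 + 53) mod 55 = 51 — same as recorded.
Step 3: x = (4*51 + 53) mod 55 = 37 — the recorded entry deviates here.
First incorrect step: 3; the correct value is x = 37.

step 3, x = 37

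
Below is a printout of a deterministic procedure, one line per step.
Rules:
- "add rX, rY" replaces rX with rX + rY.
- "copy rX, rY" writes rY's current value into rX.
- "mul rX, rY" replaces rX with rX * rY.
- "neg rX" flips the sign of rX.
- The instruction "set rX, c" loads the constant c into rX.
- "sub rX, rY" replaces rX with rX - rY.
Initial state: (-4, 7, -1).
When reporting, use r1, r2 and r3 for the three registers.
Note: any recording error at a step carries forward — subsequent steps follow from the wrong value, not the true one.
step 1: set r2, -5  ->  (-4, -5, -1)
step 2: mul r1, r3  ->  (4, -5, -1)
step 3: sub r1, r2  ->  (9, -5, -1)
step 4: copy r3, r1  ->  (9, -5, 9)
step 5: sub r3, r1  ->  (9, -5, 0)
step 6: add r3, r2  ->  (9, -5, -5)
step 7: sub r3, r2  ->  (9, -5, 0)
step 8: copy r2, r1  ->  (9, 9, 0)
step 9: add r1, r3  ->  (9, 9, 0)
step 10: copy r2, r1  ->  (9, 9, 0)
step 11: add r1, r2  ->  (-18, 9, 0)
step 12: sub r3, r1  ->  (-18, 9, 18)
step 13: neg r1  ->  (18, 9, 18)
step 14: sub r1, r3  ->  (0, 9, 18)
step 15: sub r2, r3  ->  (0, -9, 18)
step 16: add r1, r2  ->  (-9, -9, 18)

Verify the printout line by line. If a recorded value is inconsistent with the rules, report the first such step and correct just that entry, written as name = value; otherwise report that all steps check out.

step 1: r2 = -5 -> same as recorded
step 2: r1 = -4 * -1 = 4 -> same as recorded
step 3: r1 = 4 - -5 = 9 -> checks out
step 4: r3 = 9 -> verified
step 5: r3 = 9 - 9 = 0 -> consistent with the printout
step 6: r3 = 0 + -5 = -5 -> same as recorded
step 7: r3 = -5 - -5 = 0 -> confirmed correct
step 8: r2 = 9 -> confirmed correct
step 9: r1 = 9 + 0 = 9 -> confirmed correct
step 10: r2 = 9 -> checks out
step 11: r1 = 9 + 9 = 18 -> the printout disagrees here
The audit stops at step 11: the recorded entry is wrong and should be r1 = 18.

step 11, r1 = 18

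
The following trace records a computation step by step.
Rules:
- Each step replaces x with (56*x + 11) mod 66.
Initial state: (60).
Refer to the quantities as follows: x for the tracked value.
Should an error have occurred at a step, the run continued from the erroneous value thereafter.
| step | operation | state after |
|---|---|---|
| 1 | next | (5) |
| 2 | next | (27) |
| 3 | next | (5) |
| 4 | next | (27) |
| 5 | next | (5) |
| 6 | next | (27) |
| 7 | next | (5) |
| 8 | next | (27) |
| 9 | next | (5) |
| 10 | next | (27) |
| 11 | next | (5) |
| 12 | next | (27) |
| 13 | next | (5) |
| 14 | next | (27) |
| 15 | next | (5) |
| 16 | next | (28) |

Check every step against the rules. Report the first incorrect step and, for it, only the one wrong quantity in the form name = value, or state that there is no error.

step 16, x = 27

step 1: x = (56*60 + 11) mod 66 = 5 -> checks out
step 2: x = (56*5 + 11) mod 66 = 27 -> same as recorded
step 3: x = (56*27 + 11) mod 66 = 5 -> confirmed correct
step 4: x = (56*5 + 11) mod 66 = 27 -> confirmed correct
step 5: x = (56*27 + 11) mod 66 = 5 -> exactly as logged
step 6: x = (56*5 + 11) mod 66 = 27 -> verified
step 7: x = (56*27 + 11) mod 66 = 5 -> matches
step 8: x = (56*5 + 11) mod 66 = 27 -> no discrepancy
step 9: x = (56*27 + 11) mod 66 = 5 -> verified
step 10: x = (56*5 + 11) mod 66 = 27 -> exactly as logged
step 11: x = (56*27 + 11) mod 66 = 5 -> verified
step 12: x = (56*5 + 11) mod 66 = 27 -> exactly as logged
step 13: x = (56*27 + 11) mod 66 = 5 -> checks out
step 14: x = (56*5 + 11) mod 66 = 27 -> in agreement
step 15: x = (56*27 + 11) mod 66 = 5 -> verified
step 16: x = (56*5 + 11) mod 66 = 27 -> the trace has a different value
The audit stops at step 16: the recorded entry is wrong and should be x = 27.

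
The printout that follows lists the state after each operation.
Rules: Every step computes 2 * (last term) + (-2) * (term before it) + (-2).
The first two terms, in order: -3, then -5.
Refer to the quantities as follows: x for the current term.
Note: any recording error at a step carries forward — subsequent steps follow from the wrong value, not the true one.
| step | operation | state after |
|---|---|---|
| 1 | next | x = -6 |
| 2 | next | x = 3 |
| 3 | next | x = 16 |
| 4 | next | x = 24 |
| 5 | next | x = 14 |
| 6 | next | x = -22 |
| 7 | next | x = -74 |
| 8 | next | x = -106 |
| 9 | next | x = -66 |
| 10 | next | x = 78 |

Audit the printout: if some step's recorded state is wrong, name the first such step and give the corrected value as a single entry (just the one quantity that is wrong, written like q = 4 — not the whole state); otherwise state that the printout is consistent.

1. x = 2*(-5) + (-2)*(-3) + (-2) = -6 (exactly as logged)
2. x = 2*(-6) + (-2)*(-5) + (-2) = -4 (the recorded entry deviates here)
First deviation found at step 2; the corrected entry is x = -4.

step 2, x = -4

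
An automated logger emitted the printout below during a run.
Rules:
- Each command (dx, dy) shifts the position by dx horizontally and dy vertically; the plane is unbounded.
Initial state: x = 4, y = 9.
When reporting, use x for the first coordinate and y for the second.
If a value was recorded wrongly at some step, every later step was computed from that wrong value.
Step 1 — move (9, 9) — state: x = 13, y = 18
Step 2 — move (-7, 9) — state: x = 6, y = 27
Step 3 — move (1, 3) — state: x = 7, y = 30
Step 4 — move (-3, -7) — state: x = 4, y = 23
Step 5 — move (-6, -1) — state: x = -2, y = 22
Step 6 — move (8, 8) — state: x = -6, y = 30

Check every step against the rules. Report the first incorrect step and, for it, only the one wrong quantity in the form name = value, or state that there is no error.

step 6, x = 6

Recomputing the run from the initial state:
step 1: x = 13, y = 18
step 2: x = 6, y = 27
step 3: x = 7, y = 30
step 4: x = 4, y = 23
step 5: x = -2, y = 22
step 6: x = 6, y = 30
The first disagreement with the printout is at step 6, where the value should be x = 6.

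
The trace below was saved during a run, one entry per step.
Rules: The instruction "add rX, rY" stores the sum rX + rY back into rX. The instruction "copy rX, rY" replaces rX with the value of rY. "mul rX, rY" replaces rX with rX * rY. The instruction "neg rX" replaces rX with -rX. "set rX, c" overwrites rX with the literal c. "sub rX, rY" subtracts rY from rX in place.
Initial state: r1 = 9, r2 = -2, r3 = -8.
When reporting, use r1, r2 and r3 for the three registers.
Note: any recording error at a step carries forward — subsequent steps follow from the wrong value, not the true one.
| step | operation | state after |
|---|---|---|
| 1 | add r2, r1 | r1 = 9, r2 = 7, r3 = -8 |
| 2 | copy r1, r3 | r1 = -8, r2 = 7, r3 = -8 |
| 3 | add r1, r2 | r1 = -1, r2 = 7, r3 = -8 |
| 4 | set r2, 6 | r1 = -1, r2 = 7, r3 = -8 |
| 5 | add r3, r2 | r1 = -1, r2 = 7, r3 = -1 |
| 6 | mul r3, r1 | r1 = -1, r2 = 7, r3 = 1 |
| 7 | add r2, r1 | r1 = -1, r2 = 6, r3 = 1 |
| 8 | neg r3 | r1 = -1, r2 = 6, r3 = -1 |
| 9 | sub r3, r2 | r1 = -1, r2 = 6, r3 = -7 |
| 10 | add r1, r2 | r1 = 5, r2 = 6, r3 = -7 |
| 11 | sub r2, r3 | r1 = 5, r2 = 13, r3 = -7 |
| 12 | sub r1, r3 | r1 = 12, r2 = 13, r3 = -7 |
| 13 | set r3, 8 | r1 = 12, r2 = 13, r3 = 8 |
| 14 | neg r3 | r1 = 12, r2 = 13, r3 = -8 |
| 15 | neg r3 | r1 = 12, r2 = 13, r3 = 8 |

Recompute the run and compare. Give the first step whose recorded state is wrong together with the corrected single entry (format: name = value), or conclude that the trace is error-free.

Step 1: r2 = -2 + 9 = 7 — agrees with the trace.
Step 2: r1 = -8 — matches.
Step 3: r1 = -8 + 7 = -1 — exactly as logged.
Step 4: r2 = 6 — the trace disagrees here.
That makes step 4 the first incorrect line — r2 = 6 is what it should show.

step 4, r2 = 6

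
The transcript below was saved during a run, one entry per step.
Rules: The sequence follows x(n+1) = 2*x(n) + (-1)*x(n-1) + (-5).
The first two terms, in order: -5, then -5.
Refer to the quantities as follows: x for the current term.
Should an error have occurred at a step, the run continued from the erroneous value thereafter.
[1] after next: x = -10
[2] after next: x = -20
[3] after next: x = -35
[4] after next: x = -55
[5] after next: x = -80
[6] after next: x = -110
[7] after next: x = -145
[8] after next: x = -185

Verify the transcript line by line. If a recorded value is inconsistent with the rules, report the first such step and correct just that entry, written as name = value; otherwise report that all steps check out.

no error

1. x = 2*(-5) + (-1)*(-5) + (-5) = -10 (confirmed correct)
2. x = 2*(-10) + (-1)*(-5) + (-5) = -20 (no discrepancy)
3. x = 2*(-20) + (-1)*(-10) + (-5) = -35 (in agreement)
4. x = 2*(-35) + (-1)*(-20) + (-5) = -55 (no discrepancy)
5. x = 2*(-55) + (-1)*(-35) + (-5) = -80 (exactly as logged)
6. x = 2*(-80) + (-1)*(-55) + (-5) = -110 (verified)
7. x = 2*(-110) + (-1)*(-80) + (-5) = -145 (agrees with the transcript)
8. x = 2*(-145) + (-1)*(-110) + (-5) = -185 (no discrepancy)
All entries verified; no error found.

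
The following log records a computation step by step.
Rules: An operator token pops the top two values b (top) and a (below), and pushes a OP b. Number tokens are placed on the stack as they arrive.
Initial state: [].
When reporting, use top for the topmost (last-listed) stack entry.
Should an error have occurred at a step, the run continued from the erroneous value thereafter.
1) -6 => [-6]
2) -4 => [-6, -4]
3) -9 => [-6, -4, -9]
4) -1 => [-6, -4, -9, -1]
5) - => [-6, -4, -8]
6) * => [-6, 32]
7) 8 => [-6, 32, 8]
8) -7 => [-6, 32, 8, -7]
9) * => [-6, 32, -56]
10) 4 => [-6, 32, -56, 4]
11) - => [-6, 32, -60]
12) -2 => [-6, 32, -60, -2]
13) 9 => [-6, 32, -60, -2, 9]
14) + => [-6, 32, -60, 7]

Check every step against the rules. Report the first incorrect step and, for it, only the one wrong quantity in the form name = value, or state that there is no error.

Recomputing the run from the initial state:
step 1: [-6]
step 2: [-6, -4]
step 3: [-6, -4, -9]
step 4: [-6, -4, -9, -1]
step 5: [-6, -4, -8]
step 6: [-6, 32]
step 7: [-6, 32, 8]
step 8: [-6, 32, 8, -7]
step 9: [-6, 32, -56]
step 10: [-6, 32, -56, 4]
step 11: [-6, 32, -60]
step 12: [-6, 32, -60, -2]
step 13: [-6, 32, -60, -2, 9]
step 14: [-6, 32, -60, 7]
This matches the log at every step.

no error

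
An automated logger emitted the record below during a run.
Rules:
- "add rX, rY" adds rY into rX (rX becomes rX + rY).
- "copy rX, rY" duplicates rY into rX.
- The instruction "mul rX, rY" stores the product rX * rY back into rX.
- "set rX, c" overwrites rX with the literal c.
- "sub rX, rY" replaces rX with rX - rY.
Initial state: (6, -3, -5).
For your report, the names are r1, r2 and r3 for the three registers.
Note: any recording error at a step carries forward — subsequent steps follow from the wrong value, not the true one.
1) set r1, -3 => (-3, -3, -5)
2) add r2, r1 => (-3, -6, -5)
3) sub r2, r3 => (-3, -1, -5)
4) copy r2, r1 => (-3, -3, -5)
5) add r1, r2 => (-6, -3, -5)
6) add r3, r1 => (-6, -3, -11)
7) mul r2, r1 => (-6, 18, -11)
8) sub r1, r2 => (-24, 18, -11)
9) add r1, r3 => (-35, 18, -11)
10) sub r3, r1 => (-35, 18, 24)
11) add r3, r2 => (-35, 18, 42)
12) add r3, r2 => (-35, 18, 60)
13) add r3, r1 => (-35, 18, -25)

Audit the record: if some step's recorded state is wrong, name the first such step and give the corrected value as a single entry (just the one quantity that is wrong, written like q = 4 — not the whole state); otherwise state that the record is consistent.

Recomputing the run from the initial state:
step 1: r1 = -3, r2 = -3, r3 = -5
step 2: r1 = -3, r2 = -6, r3 = -5
step 3: r1 = -3, r2 = -1, r3 = -5
step 4: r1 = -3, r2 = -3, r3 = -5
step 5: r1 = -6, r2 = -3, r3 = -5
step 6: r1 = -6, r2 = -3, r3 = -11
step 7: r1 = -6, r2 = 18, r3 = -11
step 8: r1 = -24, r2 = 18, r3 = -11
step 9: r1 = -35, r2 = 18, r3 = -11
step 10: r1 = -35, r2 = 18, r3 = 24
step 11: r1 = -35, r2 = 18, r3 = 42
step 12: r1 = -35, r2 = 18, r3 = 60
step 13: r1 = -35, r2 = 18, r3 = 25
The first disagreement with the record is at step 13, where the value should be r3 = 25.

step 13, r3 = 25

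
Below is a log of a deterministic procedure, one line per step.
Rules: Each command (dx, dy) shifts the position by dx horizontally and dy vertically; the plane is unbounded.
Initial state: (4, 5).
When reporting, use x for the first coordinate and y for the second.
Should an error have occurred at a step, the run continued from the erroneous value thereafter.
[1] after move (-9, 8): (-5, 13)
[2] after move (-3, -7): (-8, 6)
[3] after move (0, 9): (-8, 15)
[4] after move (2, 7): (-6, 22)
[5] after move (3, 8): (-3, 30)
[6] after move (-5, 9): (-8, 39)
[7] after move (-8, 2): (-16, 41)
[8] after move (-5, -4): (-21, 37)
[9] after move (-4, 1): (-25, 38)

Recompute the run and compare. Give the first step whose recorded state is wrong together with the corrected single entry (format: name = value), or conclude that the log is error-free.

Recomputing the run from the initial state:
step 1: x = -5, y = 13
step 2: x = -8, y = 6
step 3: x = -8, y = 15
step 4: x = -6, y = 22
step 5: x = -3, y = 30
step 6: x = -8, y = 39
step 7: x = -16, y = 41
step 8: x = -21, y = 37
step 9: x = -25, y = 38
This matches the log at every step.

no error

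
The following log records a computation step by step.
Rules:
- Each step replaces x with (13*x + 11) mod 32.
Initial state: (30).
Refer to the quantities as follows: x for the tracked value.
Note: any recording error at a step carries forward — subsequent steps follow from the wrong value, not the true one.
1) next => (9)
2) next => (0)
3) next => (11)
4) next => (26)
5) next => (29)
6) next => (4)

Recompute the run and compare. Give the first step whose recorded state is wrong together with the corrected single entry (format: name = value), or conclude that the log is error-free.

step 1, x = 17

Recomputing the run from the initial state:
step 1: x = 17
step 2: x = 8
step 3: x = 19
step 4: x = 2
step 5: x = 5
step 6: x = 12
The first disagreement with the log is at step 1, where the value should be x = 17.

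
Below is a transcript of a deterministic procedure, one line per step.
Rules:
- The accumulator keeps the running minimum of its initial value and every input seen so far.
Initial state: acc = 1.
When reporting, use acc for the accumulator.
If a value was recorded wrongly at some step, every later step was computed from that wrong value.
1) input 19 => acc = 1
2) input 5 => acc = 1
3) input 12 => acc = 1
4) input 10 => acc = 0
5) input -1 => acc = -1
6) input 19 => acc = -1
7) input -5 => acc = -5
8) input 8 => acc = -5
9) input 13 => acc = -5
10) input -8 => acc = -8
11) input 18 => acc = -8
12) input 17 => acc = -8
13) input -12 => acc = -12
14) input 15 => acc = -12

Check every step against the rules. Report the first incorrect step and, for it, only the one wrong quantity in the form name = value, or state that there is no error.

Recomputing the run from the initial state:
step 1: acc = 1
step 2: acc = 1
step 3: acc = 1
step 4: acc = 1
step 5: acc = -1
step 6: acc = -1
step 7: acc = -5
step 8: acc = -5
step 9: acc = -5
step 10: acc = -8
step 11: acc = -8
step 12: acc = -8
step 13: acc = -12
step 14: acc = -12
The first disagreement with the transcript is at step 4, where the value should be acc = 1.

step 4, acc = 1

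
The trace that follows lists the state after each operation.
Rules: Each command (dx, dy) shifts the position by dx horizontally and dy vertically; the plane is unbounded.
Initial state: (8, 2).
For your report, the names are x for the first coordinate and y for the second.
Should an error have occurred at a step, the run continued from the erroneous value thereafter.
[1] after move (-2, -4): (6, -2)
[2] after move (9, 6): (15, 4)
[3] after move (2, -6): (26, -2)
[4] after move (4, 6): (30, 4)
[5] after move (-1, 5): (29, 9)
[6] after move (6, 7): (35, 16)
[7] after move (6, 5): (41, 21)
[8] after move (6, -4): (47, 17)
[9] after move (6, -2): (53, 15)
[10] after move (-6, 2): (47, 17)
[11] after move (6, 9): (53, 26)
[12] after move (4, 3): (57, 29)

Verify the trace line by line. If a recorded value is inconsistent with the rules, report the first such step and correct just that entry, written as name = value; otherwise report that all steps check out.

Recomputing the run from the initial state:
step 1: x = 6, y = -2
step 2: x = 15, y = 4
step 3: x = 17, y = -2
step 4: x = 21, y = 4
step 5: x = 20, y = 9
step 6: x = 26, y = 16
step 7: x = 32, y = 21
step 8: x = 38, y = 17
step 9: x = 44, y = 15
step 10: x = 38, y = 17
step 11: x = 44, y = 26
step 12: x = 48, y = 29
The first disagreement with the trace is at step 3, where the value should be x = 17.

step 3, x = 17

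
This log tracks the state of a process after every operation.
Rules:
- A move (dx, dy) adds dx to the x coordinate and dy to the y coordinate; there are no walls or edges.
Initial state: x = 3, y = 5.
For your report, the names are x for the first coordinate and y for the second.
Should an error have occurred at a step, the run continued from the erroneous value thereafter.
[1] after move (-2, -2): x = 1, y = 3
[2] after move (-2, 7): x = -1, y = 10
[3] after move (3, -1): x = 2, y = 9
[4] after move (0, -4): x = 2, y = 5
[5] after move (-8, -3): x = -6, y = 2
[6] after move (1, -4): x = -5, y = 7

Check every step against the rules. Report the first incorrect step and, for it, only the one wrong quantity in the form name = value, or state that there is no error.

step 6, y = -2

1. x = 3 + (-2) = 1, y = 5 + (-2) = 3 (confirmed correct)
2. x = 1 + (-2) = -1, y = 3 + (7) = 10 (exactly as logged)
3. x = -1 + (3) = 2, y = 10 + (-1) = 9 (agrees with the log)
4. x = 2 + (0) = 2, y = 9 + (-4) = 5 (verified)
5. x = 2 + (-8) = -6, y = 5 + (-3) = 2 (exactly as logged)
6. x = -6 + (1) = -5, y = 2 + (-4) = -2 (this is not what the log shows)
That makes step 6 the first incorrect line — y = -2 is what it should show.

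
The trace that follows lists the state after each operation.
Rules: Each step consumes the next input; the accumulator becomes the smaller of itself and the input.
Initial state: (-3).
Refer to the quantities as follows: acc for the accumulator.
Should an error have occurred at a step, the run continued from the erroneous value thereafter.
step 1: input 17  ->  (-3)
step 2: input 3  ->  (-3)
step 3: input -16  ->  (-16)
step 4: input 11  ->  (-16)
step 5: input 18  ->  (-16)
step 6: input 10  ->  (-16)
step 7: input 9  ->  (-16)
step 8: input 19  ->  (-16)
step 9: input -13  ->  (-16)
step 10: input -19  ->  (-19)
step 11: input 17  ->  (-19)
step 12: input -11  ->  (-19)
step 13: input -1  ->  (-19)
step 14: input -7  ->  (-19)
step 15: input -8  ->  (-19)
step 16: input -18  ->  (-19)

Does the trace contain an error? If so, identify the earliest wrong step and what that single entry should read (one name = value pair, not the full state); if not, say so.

no error

1. acc = min(-3, 17) = -3 (exactly as logged)
2. acc = min(-3, 3) = -3 (checks out)
3. acc = min(-3, -16) = -16 (in agreement)
4. acc = min(-16, 11) = -16 (no discrepancy)
5. acc = min(-16, 18) = -16 (same as recorded)
6. acc = min(-16, 10) = -16 (same as recorded)
7. acc = min(-16, 9) = -16 (matches)
8. acc = min(-16, 19) = -16 (exactly as logged)
9. acc = min(-16, -13) = -16 (same as recorded)
10. acc = min(-16, -19) = -19 (in agreement)
11. acc = min(-19, 17) = -19 (consistent with the trace)
12. acc = min(-19, -11) = -19 (consistent with the trace)
13. acc = min(-19, -1) = -19 (agrees with the trace)
14. acc = min(-19, -7) = -19 (same as recorded)
15. acc = min(-19, -8) = -19 (checks out)
16. acc = min(-19, -18) = -19 (in agreement)
The whole run recomputes cleanly — no discrepancies.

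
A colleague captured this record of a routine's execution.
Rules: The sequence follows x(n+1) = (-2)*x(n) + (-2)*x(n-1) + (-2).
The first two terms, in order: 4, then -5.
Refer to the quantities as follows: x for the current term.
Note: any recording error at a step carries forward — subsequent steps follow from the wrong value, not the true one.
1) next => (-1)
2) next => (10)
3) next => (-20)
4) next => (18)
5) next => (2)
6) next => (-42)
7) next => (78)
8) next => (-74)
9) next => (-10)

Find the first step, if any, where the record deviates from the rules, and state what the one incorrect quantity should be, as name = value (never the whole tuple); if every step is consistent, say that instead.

step 1, x = 0

Recomputing the run from the initial state:
step 1: x = 0
step 2: x = 8
step 3: x = -18
step 4: x = 18
step 5: x = -2
step 6: x = -34
step 7: x = 70
step 8: x = -74
step 9: x = 6
The first disagreement with the record is at step 1, where the value should be x = 0.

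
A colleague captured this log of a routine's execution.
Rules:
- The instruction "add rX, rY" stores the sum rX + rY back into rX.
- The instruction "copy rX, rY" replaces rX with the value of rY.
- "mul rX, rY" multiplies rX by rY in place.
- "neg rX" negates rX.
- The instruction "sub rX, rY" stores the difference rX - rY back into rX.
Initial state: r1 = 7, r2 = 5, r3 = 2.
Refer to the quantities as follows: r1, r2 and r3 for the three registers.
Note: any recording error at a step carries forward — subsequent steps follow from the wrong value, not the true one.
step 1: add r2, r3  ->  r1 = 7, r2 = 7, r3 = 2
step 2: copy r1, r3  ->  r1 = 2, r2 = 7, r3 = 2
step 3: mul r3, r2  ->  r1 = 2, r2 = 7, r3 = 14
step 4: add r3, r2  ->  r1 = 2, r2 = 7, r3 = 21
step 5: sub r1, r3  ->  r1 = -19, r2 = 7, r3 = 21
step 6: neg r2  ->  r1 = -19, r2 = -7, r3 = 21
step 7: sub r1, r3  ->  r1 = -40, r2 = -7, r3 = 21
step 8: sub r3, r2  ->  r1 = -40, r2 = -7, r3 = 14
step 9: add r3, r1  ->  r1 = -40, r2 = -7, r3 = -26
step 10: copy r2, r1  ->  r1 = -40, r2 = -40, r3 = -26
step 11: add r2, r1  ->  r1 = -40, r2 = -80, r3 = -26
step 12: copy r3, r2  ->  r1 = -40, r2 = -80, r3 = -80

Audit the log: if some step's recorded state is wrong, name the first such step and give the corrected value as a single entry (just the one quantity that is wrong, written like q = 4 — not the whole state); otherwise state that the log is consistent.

step 8, r3 = 28

Recomputing the run from the initial state:
step 1: r1 = 7, r2 = 7, r3 = 2
step 2: r1 = 2, r2 = 7, r3 = 2
step 3: r1 = 2, r2 = 7, r3 = 14
step 4: r1 = 2, r2 = 7, r3 = 21
step 5: r1 = -19, r2 = 7, r3 = 21
step 6: r1 = -19, r2 = -7, r3 = 21
step 7: r1 = -40, r2 = -7, r3 = 21
step 8: r1 = -40, r2 = -7, r3 = 28
step 9: r1 = -40, r2 = -7, r3 = -12
step 10: r1 = -40, r2 = -40, r3 = -12
step 11: r1 = -40, r2 = -80, r3 = -12
step 12: r1 = -40, r2 = -80, r3 = -80
The first disagreement with the log is at step 8, where the value should be r3 = 28.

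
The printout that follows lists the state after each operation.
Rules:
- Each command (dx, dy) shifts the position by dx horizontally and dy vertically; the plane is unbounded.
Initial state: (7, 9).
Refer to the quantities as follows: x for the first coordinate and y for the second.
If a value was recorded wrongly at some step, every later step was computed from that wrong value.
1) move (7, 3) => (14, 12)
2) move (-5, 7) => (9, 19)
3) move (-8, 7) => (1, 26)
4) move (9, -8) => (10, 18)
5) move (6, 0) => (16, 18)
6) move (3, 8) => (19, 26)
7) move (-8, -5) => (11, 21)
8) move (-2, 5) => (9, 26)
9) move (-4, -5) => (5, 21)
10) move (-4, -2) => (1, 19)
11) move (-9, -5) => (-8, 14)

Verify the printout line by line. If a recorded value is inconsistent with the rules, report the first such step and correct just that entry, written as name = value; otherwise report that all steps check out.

no error

Recomputing the run from the initial state:
step 1: x = 14, y = 12
step 2: x = 9, y = 19
step 3: x = 1, y = 26
step 4: x = 10, y = 18
step 5: x = 16, y = 18
step 6: x = 19, y = 26
step 7: x = 11, y = 21
step 8: x = 9, y = 26
step 9: x = 5, y = 21
step 10: x = 1, y = 19
step 11: x = -8, y = 14
This matches the printout at every step.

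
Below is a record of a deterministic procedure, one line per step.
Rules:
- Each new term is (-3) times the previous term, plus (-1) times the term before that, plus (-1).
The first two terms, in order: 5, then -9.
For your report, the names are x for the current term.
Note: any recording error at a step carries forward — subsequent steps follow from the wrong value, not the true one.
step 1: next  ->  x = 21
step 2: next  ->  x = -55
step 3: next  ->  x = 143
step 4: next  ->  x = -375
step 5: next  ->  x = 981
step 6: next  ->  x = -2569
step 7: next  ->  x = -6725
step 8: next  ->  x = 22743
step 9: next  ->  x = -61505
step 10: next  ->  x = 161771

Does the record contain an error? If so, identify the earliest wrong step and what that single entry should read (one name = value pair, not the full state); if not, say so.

Recomputing the run from the initial state:
step 1: x = 21
step 2: x = -55
step 3: x = 143
step 4: x = -375
step 5: x = 981
step 6: x = -2569
step 7: x = 6725
step 8: x = -17607
step 9: x = 46095
step 10: x = -120679
The first disagreement with the record is at step 7, where the value should be x = 6725.

step 7, x = 6725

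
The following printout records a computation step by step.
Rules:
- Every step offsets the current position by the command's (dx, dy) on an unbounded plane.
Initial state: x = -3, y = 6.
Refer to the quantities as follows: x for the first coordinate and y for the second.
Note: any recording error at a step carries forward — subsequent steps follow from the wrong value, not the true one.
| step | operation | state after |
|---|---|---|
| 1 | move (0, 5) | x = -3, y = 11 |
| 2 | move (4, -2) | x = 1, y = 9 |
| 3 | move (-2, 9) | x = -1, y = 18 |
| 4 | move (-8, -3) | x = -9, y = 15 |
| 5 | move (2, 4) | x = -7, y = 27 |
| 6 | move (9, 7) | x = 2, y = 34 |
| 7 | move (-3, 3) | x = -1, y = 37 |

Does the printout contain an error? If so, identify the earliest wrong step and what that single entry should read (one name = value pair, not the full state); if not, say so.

Recomputing the run from the initial state:
step 1: x = -3, y = 11
step 2: x = 1, y = 9
step 3: x = -1, y = 18
step 4: x = -9, y = 15
step 5: x = -7, y = 19
step 6: x = 2, y = 26
step 7: x = -1, y = 29
The first disagreement with the printout is at step 5, where the value should be y = 19.

step 5, y = 19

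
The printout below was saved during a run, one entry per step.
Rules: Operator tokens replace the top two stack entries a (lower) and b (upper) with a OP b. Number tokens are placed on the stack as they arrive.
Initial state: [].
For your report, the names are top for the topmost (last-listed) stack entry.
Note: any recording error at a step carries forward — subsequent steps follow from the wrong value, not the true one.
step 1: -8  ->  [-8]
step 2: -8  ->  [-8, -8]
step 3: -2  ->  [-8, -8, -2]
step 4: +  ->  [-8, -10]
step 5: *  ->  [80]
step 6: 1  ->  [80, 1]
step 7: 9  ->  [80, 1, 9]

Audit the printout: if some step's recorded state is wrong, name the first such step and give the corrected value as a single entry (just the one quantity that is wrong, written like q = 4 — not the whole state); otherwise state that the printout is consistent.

no error

Step 1: push -8: top = -8 — matches.
Step 2: push -8: top = -8 — no discrepancy.
Step 3: push -2: top = -2 — agrees with the printout.
Step 4: -8 + -2 = -10 — agrees with the printout.
Step 5: -8 * -10 = 80 — consistent with the printout.
Step 6: push 1: top = 1 — no discrepancy.
Step 7: push 9: top = 9 — matches.
No step deviates from the rules.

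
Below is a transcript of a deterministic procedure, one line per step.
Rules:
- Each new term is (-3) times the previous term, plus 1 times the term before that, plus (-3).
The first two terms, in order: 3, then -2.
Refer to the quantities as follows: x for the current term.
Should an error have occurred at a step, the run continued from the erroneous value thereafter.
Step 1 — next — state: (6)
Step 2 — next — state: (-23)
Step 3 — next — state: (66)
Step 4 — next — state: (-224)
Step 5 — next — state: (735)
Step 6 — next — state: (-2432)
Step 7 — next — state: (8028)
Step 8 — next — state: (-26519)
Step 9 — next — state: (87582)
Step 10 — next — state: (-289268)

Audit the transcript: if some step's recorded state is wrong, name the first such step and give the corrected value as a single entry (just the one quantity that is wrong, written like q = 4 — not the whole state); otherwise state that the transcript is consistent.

step 3, x = 72

Recomputing the run from the initial state:
step 1: x = 6
step 2: x = -23
step 3: x = 72
step 4: x = -242
step 5: x = 795
step 6: x = -2630
step 7: x = 8682
step 8: x = -28679
step 9: x = 94716
step 10: x = -312830
The first disagreement with the transcript is at step 3, where the value should be x = 72.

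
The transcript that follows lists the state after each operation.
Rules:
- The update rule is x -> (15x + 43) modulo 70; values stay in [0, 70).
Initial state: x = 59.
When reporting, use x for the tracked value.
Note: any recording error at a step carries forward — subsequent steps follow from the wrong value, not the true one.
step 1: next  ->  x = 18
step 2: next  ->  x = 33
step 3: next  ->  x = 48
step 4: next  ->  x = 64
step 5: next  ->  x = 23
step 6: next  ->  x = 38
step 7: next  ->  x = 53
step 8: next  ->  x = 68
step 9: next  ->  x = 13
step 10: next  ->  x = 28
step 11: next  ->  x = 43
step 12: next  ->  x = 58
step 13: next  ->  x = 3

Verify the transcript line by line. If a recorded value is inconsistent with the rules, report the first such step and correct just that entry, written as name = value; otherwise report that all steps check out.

step 4, x = 63

Recomputing the run from the initial state:
step 1: x = 18
step 2: x = 33
step 3: x = 48
step 4: x = 63
step 5: x = 8
step 6: x = 23
step 7: x = 38
step 8: x = 53
step 9: x = 68
step 10: x = 13
step 11: x = 28
step 12: x = 43
step 13: x = 58
The first disagreement with the transcript is at step 4, where the value should be x = 63.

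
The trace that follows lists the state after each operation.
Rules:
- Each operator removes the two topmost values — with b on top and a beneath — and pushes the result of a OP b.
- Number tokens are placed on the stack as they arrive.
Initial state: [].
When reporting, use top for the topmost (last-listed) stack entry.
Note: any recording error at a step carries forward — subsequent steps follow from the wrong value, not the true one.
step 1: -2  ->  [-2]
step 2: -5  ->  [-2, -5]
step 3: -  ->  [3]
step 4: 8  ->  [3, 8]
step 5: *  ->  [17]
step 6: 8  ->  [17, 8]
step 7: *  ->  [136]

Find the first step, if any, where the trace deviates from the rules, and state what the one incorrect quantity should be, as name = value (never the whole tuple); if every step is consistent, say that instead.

Recomputing the run from the initial state:
step 1: [-2]
step 2: [-2, -5]
step 3: [3]
step 4: [3, 8]
step 5: [24]
step 6: [24, 8]
step 7: [192]
The first disagreement with the trace is at step 5, where the value should be top = 24.

step 5, top = 24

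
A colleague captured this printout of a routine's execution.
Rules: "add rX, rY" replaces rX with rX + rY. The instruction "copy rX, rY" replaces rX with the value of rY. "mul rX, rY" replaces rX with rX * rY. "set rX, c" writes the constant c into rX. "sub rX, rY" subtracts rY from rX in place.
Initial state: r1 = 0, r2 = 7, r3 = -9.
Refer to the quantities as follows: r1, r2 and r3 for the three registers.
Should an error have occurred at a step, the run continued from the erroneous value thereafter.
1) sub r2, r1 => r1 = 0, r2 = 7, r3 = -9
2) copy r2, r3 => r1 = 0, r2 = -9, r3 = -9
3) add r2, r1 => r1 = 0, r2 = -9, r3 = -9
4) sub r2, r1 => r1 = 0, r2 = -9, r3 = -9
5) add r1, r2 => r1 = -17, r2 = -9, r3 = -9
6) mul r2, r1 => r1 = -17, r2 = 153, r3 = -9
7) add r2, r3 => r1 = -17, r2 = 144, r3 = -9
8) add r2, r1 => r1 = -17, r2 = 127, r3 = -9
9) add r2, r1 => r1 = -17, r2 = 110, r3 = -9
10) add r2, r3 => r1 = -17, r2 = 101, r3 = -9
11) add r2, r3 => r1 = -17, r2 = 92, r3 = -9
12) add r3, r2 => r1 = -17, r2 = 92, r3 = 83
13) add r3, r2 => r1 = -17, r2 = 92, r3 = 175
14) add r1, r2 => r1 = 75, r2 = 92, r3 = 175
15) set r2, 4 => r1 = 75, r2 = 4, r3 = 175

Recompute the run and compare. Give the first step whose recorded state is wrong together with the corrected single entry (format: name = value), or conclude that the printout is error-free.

Recomputing the run from the initial state:
step 1: r1 = 0, r2 = 7, r3 = -9
step 2: r1 = 0, r2 = -9, r3 = -9
step 3: r1 = 0, r2 = -9, r3 = -9
step 4: r1 = 0, r2 = -9, r3 = -9
step 5: r1 = -9, r2 = -9, r3 = -9
step 6: r1 = -9, r2 = 81, r3 = -9
step 7: r1 = -9, r2 = 72, r3 = -9
step 8: r1 = -9, r2 = 63, r3 = -9
step 9: r1 = -9, r2 = 54, r3 = -9
step 10: r1 = -9, r2 = 45, r3 = -9
step 11: r1 = -9, r2 = 36, r3 = -9
step 12: r1 = -9, r2 = 36, r3 = 27
step 13: r1 = -9, r2 = 36, r3 = 63
step 14: r1 = 27, r2 = 36, r3 = 63
step 15: r1 = 27, r2 = 4, r3 = 63
The first disagreement with the printout is at step 5, where the value should be r1 = -9.

step 5, r1 = -9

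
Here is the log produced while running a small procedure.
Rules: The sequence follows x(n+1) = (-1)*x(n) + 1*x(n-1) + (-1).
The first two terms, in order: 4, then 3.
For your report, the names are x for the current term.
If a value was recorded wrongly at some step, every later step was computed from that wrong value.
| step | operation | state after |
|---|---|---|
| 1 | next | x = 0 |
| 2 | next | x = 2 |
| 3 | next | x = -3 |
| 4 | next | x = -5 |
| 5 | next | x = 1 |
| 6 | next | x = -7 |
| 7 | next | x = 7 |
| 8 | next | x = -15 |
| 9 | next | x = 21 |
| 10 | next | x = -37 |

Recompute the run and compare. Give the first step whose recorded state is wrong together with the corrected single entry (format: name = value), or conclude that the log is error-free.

step 4, x = 4

step 1: x = -1*(3) + (1)*(4) + (-1) = 0 -> same as recorded
step 2: x = -1*(0) + (1)*(3) + (-1) = 2 -> exactly as logged
step 3: x = -1*(2) + (1)*(0) + (-1) = -3 -> exactly as logged
step 4: x = -1*(-3) + (1)*(2) + (-1) = 4 -> a discrepancy with the log
First incorrect step: 4; the correct value is x = 4.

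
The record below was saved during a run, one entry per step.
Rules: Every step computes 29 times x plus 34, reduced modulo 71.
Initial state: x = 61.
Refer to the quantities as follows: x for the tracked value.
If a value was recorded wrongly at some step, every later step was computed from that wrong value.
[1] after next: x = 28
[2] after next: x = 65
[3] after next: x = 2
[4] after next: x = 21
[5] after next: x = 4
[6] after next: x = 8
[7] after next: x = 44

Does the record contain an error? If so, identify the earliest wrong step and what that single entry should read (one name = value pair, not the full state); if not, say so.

1. x = (29*61 + 34) mod 71 = 28 (confirmed correct)
2. x = (29*28 + 34) mod 71 = 65 (same as recorded)
3. x = (29*65 + 34) mod 71 = 2 (agrees with the record)
4. x = (29*2 + 34) mod 71 = 21 (no discrepancy)
5. x = (29*21 + 34) mod 71 = 4 (in agreement)
6. x = (29*4 + 34) mod 71 = 8 (no discrepancy)
7. x = (29*8 + 34) mod 71 = 53 (this is not what the record shows)
The audit stops at step 7: the recorded entry is wrong and should be x = 53.

step 7, x = 53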